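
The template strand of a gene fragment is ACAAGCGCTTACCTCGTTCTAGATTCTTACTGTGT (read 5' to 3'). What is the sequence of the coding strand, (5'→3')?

5'-ACACAGTAAGAATCTAGAACGAGGTAAGCGCTTGT-3'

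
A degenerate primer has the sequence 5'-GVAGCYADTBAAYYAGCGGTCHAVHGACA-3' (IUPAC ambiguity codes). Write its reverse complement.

5'-TGTCDBTDGACCGCTRRTTVAHTRGCTBC-3'

Standard pairs A↔T, G↔C; ambiguity codes pair Y↔R, B↔V, D↔H. Complement (CBTCGRTHAVTTRRTCGCCAGDTBDCTGT), then reverse for 5'→3'.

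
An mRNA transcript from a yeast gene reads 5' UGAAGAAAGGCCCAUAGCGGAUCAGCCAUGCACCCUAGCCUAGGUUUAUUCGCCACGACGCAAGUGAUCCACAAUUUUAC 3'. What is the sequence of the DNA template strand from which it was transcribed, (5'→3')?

Replace U with T to get the coding DNA strand: TGAAGAAAGGCCCATAGCGGATCAGCCATGCACCCTAGCCTAGGTTTATTCGCCACGACGCAAGTGATCCACAATTTTAC. The template strand is its reverse complement (complement ACTTCTTTCCGGGTATCGCCTAGTCGGTACGTGGGATCGGATCCAAATAAGCGGTGCTGCGTTCACTAGGTGTTAAAATG, then reverse).

5'-GTAAAATTGTGGATCACTTGCGTCGTGGCGAATAAACCTAGGCTAGGGTGCATGGCTGATCCGCTATGGGCCTTTCTTCA-3'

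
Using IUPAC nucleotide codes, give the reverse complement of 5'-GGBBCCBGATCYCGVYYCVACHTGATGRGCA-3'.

Standard pairs A↔T, G↔C; ambiguity codes pair R↔Y, B↔V, H↔D. Complement (CCVVGGVCTAGRGCBRRGBTGDACTACYCGT), then reverse for 5'→3'.

5'-TGCYCATCADGTBGRRBCGRGATCVGGVVCC-3'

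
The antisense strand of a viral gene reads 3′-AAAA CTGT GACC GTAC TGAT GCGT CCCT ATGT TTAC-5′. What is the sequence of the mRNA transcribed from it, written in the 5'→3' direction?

Reading the template 3'→5' as shown, RNA polymerase pairs each base (A→U, T→A, G↔C) to build mRNA 5'→3' directly.

5′-UUUUGACACUGGCAUGACUACGCAGGGAUACAAAUG-3′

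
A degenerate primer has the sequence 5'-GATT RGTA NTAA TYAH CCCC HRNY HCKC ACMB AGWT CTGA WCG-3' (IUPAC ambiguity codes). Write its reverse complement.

Standard pairs A↔T, G↔C; ambiguity codes pair R↔Y, M↔K, W↔W, B↔V, H↔D, N↔N. Complement (CTAAYCATNATTARTDGGGGDYNRDGMGTGKVTCWAGACTWGC), then reverse for 5'→3'.

5'-CGWTCAGAWCTVKGTGMGDRNYDGGGGDTRATTANTACYAATC-3'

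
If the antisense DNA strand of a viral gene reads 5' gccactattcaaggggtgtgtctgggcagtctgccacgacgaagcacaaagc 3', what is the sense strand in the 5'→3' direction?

The coding strand is complementary and antiparallel to the template: take the complement (A↔T, G↔C) and reverse.

5'-GCTTTGTGCTTCGTCGTGGCAGACTGCCCAGACACACCCCTTGAATAGTGGC-3'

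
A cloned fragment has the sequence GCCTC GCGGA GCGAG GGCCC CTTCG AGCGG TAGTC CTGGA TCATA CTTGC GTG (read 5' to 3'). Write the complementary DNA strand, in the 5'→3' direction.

5'-CACGCAAGTATGATCCAGGACTACCGCTCGAAGGGGCCCTCGCTCCGCGAGGC-3'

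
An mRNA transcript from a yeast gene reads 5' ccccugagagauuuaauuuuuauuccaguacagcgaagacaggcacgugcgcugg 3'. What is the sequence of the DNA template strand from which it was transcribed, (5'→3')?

Replace U with T to get the coding DNA strand: CCCCTGAGAGATTTAATTTTTATTCCAGTACAGCGAAGACAGGCACGTGCGCTGG. The template strand is its reverse complement (complement GGGGACTCTCTAAATTAAAAATAAGGTCATGTCGCTTCTGTCCGTGCACGCGACC, then reverse).

5'-CCAGCGCACGTGCCTGTCTTCGCTGTACTGGAATAAAAATTAAATCTCTCAGGGG-3'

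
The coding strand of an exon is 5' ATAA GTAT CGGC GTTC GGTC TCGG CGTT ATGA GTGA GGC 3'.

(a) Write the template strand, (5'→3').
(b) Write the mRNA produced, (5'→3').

(a) The template strand is the reverse complement of the coding strand: complement TATTCATAGCCGCAAGCCAGAGCCGCAATACTCACTCCG, then reverse.
(b) mRNA matches the coding strand with T→U.

(a) 5'-GCCTCACTCATAACGCCGAGACCGAACGCCGATACTTAT-3'
(b) 5'-AUAAGUAUCGGCGUUCGGUCUCGGCGUUAUGAGUGAGGC-3'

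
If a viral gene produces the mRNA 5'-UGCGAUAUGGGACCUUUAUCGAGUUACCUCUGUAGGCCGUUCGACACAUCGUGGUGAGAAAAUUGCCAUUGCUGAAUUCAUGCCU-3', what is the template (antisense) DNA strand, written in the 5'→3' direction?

5'-AGGCATGAATTCAGCAATGGCAATTTTCTCACCACGATGTGTCGAACGGCCTACAGAGGTAACTCGATAAAGGTCCCATATCGCA-3'

Replace U with T to get the coding DNA strand: TGCGATATGGGACCTTTATCGAGTTACCTCTGTAGGCCGTTCGACACATCGTGGTGAGAAAATTGCCATTGCTGAATTCATGCCT. The template strand is its reverse complement (complement ACGCTATACCCTGGAAATAGCTCAATGGAGACATCCGGCAAGCTGTGTAGCACCACTCTTTTAACGGTAACGACTTAAGTACGGA, then reverse).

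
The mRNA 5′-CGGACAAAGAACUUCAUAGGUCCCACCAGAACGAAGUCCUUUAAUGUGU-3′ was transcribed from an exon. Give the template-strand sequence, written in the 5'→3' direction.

Replace U with T to get the coding DNA strand: CGGACAAAGAACTTCATAGGTCCCACCAGAACGAAGTCCTTTAATGTGT. The template strand is its reverse complement (complement GCCTGTTTCTTGAAGTATCCAGGGTGGTCTTGCTTCAGGAAATTACACA, then reverse).

5'-ACACATTAAAGGACTTCGTTCTGGTGGGACCTATGAAGTTCTTTGTCCG-3'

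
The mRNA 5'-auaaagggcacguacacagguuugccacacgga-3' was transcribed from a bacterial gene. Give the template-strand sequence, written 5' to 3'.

5'-TCCGTGTGGCAAACCTGTGTACGTGCCCTTTAT-3'

Replace U with T to get the coding DNA strand: ATAAAGGGCACGTACACAGGTTTGCCACACGGA. The template strand is its reverse complement (complement TATTTCCCGTGCATGTGTCCAAACGGTGTGCCT, then reverse).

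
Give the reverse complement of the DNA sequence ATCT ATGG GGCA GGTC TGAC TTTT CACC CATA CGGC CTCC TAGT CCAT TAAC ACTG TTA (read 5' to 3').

Reading the sequence 3'→5' and pairing each base (A↔T, G↔C) gives the reverse complement directly.

5'-TAACAGTGTTAATGGACTAGGAGGCCGTATGGGTGAAAAGTCAGACCTGCCCCATAGAT-3'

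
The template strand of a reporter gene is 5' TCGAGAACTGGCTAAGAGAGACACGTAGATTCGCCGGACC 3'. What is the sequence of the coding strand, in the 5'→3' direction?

5'-GGTCCGGCGAATCTACGTGTCTCTCTTAGCCAGTTCTCGA-3'

The coding strand is complementary and antiparallel to the template: take the complement (A↔T, G↔C) and reverse.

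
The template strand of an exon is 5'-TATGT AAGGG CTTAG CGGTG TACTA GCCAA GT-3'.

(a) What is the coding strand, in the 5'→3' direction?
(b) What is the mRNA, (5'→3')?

(a) The coding strand is the reverse complement of the template: complement ATACATTCCCGAATCGCCACATGATCGGTTCA, then reverse.
(b) mRNA has the coding-strand sequence with T→U.

(a) 5'-ACTTGGCTAGTACACCGCTAAGCCCTTACATA-3'
(b) 5'-ACUUGGCUAGUACACCGCUAAGCCCUUACAUA-3'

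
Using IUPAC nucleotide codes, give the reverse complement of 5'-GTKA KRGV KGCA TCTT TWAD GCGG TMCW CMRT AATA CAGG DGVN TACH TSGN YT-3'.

5'-ARNCSADGTANBCHCCTGTATTAYKGWGKACCGCHTWAAAGATGCMBCYMTMAC-3'

Standard pairs A↔T, G↔C; ambiguity codes pair R↔Y, M↔K, W↔W, S↔S, D↔H, V↔B, N↔N. Complement (CAMTMYCBMCGTAGAAAWTHCGCCAKGWGKYATTATGTCCHCBNATGDASCNRA), then reverse for 5'→3'.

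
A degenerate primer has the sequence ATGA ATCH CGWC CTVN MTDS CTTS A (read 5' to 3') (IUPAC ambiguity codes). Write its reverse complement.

Standard pairs A↔T, G↔C; ambiguity codes pair M↔K, W↔W, S↔S, D↔H, V↔B, N↔N. Complement (TACTTAGDGCWGGABNKAHSGAAST), then reverse for 5'→3'.

5'-TSAAGSHAKNBAGGWCGDGATTCAT-3'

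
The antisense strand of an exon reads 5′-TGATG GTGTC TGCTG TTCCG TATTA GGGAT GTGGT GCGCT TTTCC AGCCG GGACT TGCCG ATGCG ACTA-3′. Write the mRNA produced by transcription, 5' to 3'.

5'-UAGUCGCAUCGGCAAGUCCCGGCUGGAAAAGCGCACCACAUCCCUAAUACGGAACAGCAGACACCAUCA-3'

The mRNA has the sequence of the coding strand (reverse complement of the template) with T→U. Reverse complement of TGATGGTGTCTGCTGTTCCGTATTAGGGATGTGGTGCGCTTTTCCAGCCGGGACTTGCCGATGCGACTA is TAGTCGCATCGGCAAGTCCCGGCTGGAAAAGCGCACCACATCCCTAATACGGAACAGCAGACACCATCA; then T→U.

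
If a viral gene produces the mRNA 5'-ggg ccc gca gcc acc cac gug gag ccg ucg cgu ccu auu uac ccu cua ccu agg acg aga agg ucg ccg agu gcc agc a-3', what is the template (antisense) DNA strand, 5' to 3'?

5'-TGCTGGCACTCGGCGACCTTCTCGTCCTAGGTAGAGGGTAAATAGGACGCGACGGCTCCACGTGGGTGGCTGCGGGCCC-3'

Replace U with T to get the coding DNA strand: GGGCCCGCAGCCACCCACGTGGAGCCGTCGCGTCCTATTTACCCTCTACCTAGGACGAGAAGGTCGCCGAGTGCCAGCA. The template strand is its reverse complement (complement CCCGGGCGTCGGTGGGTGCACCTCGGCAGCGCAGGATAAATGGGAGATGGATCCTGCTCTTCCAGCGGCTCACGGTCGT, then reverse).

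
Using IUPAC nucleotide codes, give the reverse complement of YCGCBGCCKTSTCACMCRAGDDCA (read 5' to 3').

5'-TGHHCTYGKGTGASAMGGCVGCGR-3'

Standard pairs A↔T, G↔C; ambiguity codes pair R↔Y, M↔K, S↔S, B↔V, D↔H. Complement (RGCGVCGGMASAGTGKGYTCHHGT), then reverse for 5'→3'.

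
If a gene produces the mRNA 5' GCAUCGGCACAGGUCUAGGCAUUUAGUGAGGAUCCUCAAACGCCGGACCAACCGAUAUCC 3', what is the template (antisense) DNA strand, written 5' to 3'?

Replace U with T to get the coding DNA strand: GCATCGGCACAGGTCTAGGCATTTAGTGAGGATCCTCAAACGCCGGACCAACCGATATCC. The template strand is its reverse complement (complement CGTAGCCGTGTCCAGATCCGTAAATCACTCCTAGGAGTTTGCGGCCTGGTTGGCTATAGG, then reverse).

5'-GGATATCGGTTGGTCCGGCGTTTGAGGATCCTCACTAAATGCCTAGACCTGTGCCGATGC-3'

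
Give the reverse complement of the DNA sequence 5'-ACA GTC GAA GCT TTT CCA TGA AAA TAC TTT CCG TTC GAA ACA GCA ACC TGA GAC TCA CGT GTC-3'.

5'-GACACGTGAGTCTCAGGTTGCTGTTTCGAACGGAAAGTATTTTCATGGAAAAGCTTCGACTGT-3'

Complement each base (A↔T, G↔C): TGTCAGCTTCGAAAAGGTACTTTTATGAAAGGCAAGCTTTGTCGTTGGACTCTGAGTGCACAG. Then reverse.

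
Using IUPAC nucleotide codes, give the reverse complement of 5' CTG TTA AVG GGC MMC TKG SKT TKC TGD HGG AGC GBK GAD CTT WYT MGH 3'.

5'-DCKARWAAGHTCMVCGCTCCDHCAGMAAMSCMAGKKGCCCBTTAACAG-3'

Standard pairs A↔T, G↔C; ambiguity codes pair Y↔R, M↔K, W↔W, S↔S, B↔V, D↔H. Complement (GACAATTBCCCGKKGAMCSMAAMGACHDCCTCGCVMCTHGAAWRAKCD), then reverse for 5'→3'.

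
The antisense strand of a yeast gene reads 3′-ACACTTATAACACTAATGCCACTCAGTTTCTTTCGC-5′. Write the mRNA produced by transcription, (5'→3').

5′-UGUGAAUAUUGUGAUUACGGUGAGUCAAAGAAAGCG-3′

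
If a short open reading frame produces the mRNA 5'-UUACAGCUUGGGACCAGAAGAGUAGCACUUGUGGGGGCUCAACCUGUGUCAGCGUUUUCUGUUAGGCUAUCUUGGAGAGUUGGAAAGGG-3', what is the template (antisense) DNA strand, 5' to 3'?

Replace U with T to get the coding DNA strand: TTACAGCTTGGGACCAGAAGAGTAGCACTTGTGGGGGCTCAACCTGTGTCAGCGTTTTCTGTTAGGCTATCTTGGAGAGTTGGAAAGGG. The template strand is its reverse complement (complement AATGTCGAACCCTGGTCTTCTCATCGTGAACACCCCCGAGTTGGACACAGTCGCAAAAGACAATCCGATAGAACCTCTCAACCTTTCCC, then reverse).

5'-CCCTTTCCAACTCTCCAAGATAGCCTAACAGAAAACGCTGACACAGGTTGAGCCCCCACAAGTGCTACTCTTCTGGTCCCAAGCTGTAA-3'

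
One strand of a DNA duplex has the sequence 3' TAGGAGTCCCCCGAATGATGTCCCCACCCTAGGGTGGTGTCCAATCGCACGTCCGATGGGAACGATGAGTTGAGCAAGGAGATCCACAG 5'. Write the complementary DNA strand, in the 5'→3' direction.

5'-ATCCTCAGGGGGCTTACTACAGGGGTGGGATCCCACCACAGGTTAGCGTGCAGGCTACCCTTGCTACTCAACTCGTTCCTCTAGGTGTC-3'

The strand is given 3'→5', so its complement runs 5'→3' in the same left-to-right order: pair each base A↔T, G↔C.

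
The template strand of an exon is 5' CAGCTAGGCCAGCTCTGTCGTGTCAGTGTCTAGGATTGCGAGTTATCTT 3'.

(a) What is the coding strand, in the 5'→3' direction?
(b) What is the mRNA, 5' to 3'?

(a) 5'-AAGATAACTCGCAATCCTAGACACTGACACGACAGAGCTGGCCTAGCTG-3'
(b) 5′-AAGAUAACUCGCAAUCCUAGACACUGACACGACAGAGCUGGCCUAGCUG-3′

(a) The coding strand is the reverse complement of the template: complement GTCGATCCGGTCGAGACAGCACAGTCACAGATCCTAACGCTCAATAGAA, then reverse.
(b) mRNA has the coding-strand sequence with T→U.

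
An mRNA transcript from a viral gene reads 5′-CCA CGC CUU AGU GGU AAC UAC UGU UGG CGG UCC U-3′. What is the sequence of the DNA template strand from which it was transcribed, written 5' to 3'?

5'-AGGACCGCCAACAGTAGTTACCACTAAGGCGTGG-3'

Replace U with T to get the coding DNA strand: CCACGCCTTAGTGGTAACTACTGTTGGCGGTCCT. The template strand is its reverse complement (complement GGTGCGGAATCACCATTGATGACAACCGCCAGGA, then reverse).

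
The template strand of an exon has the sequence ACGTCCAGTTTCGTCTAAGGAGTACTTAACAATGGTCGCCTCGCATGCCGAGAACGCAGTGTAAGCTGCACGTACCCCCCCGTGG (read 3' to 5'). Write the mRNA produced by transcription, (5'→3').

Reading the template 3'→5' as shown, RNA polymerase pairs each base (A→U, T→A, G↔C) to build mRNA 5'→3' directly.

5′-UGCAGGUCAAAGCAGAUUCCUCAUGAAUUGUUACCAGCGGAGCGUACGGCUCUUGCGUCACAUUCGACGUGCAUGGGGGGGCACC-3′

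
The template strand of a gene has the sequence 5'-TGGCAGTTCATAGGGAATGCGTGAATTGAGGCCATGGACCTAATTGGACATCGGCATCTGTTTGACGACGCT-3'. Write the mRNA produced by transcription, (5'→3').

The mRNA has the sequence of the coding strand (reverse complement of the template) with T→U. Reverse complement of TGGCAGTTCATAGGGAATGCGTGAATTGAGGCCATGGACCTAATTGGACATCGGCATCTGTTTGACGACGCT is AGCGTCGTCAAACAGATGCCGATGTCCAATTAGGTCCATGGCCTCAATTCACGCATTCCCTATGAACTGCCA; then T→U.

5′-AGCGUCGUCAAACAGAUGCCGAUGUCCAAUUAGGUCCAUGGCCUCAAUUCACGCAUUCCCUAUGAACUGCCA-3′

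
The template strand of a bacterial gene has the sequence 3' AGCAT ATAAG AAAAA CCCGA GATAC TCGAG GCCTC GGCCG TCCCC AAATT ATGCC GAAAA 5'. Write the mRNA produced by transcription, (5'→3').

Reading the template 3'→5' as shown, RNA polymerase pairs each base (A→U, T→A, G↔C) to build mRNA 5'→3' directly.

5'-UCGUAUAUUCUUUUUGGGCUCUAUGAGCUCCGGAGCCGGCAGGGGUUUAAUACGGCUUUU-3'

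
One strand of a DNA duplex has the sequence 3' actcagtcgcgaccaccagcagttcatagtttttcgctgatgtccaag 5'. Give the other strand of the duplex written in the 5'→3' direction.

5'-TGAGTCAGCGCTGGTGGTCGTCAAGTATCAAAAAGCGACTACAGGTTC-3'

The strand is given 3'→5', so its complement runs 5'→3' in the same left-to-right order: pair each base A↔T, G↔C.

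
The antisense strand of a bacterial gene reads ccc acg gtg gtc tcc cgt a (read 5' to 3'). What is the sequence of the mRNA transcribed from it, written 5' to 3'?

5'-UACGGGAGACCACCGUGGG-3'

RNA polymerase reads the template 3'→5' and synthesizes mRNA 5'→3' by base-pairing (A→U, T→A, G↔C). The complement of the template is GGGTGCCACCAGAGGGCAT; antiparallel, so 5'→3' the coding strand is TACGGGAGACCACCGTGGG. Replace T with U for the mRNA.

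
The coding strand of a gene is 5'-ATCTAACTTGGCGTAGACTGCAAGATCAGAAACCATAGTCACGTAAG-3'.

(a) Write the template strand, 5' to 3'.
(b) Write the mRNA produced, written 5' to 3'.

(a) The template strand is the reverse complement of the coding strand: complement TAGATTGAACCGCATCTGACGTTCTAGTCTTTGGTATCAGTGCATTC, then reverse.
(b) mRNA matches the coding strand with T→U.

(a) 5'-CTTACGTGACTATGGTTTCTGATCTTGCAGTCTACGCCAAGTTAGAT-3'
(b) 5′-AUCUAACUUGGCGUAGACUGCAAGAUCAGAAACCAUAGUCACGUAAG-3′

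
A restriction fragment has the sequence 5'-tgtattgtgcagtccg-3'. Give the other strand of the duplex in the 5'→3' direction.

5'-CGGACTGCACAATACA-3'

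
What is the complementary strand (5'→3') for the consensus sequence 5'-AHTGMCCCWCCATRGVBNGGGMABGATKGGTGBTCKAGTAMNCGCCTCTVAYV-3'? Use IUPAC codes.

5'-BRTBAGAGGCGNKTACTMGAVCACCMATCVTKCCCNVBCYATGGWGGGKCADT-3'

Standard pairs A↔T, G↔C; ambiguity codes pair R↔Y, M↔K, W↔W, B↔V, H↔D, N↔N. Complement (TDACKGGGWGGTAYCBVNCCCKTVCTAMCCACVAGMTCATKNGCGGAGABTRB), then reverse for 5'→3'.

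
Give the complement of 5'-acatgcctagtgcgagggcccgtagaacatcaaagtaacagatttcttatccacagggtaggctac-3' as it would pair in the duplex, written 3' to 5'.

Base-pairing A↔T, G↔C gives the complement. The complementary strand is antiparallel, so paired with a 5'→3' strand it runs 3'→5'.

3'-TGTACGGATCACGCTCCCGGGCATCTTGTAGTTTCATTGTCTAAAGAATAGGTGTCCCATCCGATG-5'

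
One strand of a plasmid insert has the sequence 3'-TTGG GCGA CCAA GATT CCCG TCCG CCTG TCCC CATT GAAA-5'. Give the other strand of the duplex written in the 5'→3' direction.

5'-AACCCGCTGGTTCTAAGGGCAGGCGGACAGGGGTAACTTT-3'

The strand is given 3'→5', so its complement runs 5'→3' in the same left-to-right order: pair each base A↔T, G↔C.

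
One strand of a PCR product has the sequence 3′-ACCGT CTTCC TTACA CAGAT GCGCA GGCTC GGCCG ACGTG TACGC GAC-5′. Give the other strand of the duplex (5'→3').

5′-TGGCAGAAGGAATGTGTCTACGCGTCCGAGCCGGCTGCACATGCGCTG-3′

The strand is given 3'→5', so its complement runs 5'→3' in the same left-to-right order: pair each base A↔T, G↔C.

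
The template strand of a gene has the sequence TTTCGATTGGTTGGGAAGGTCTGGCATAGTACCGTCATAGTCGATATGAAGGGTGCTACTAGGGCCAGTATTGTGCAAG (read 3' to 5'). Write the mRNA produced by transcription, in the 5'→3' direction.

5′-AAAGCUAACCAACCCUUCCAGACCGUAUCAUGGCAGUAUCAGCUAUACUUCCCACGAUGAUCCCGGUCAUAACACGUUC-3′

Reading the template 3'→5' as shown, RNA polymerase pairs each base (A→U, T→A, G↔C) to build mRNA 5'→3' directly.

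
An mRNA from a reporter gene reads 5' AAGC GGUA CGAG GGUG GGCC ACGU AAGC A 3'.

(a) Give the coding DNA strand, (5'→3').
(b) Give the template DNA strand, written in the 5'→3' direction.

(a) The coding strand matches the mRNA with U→T.
(b) The template strand is the reverse complement of the coding strand.

(a) 5'-AAGCGGTACGAGGGTGGGCCACGTAAGCA-3'
(b) 5'-TGCTTACGTGGCCCACCCTCGTACCGCTT-3'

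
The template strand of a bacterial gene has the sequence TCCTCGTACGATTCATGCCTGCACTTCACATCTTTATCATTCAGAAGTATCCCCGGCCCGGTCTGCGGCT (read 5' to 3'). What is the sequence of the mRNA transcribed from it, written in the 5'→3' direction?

5'-AGCCGCAGACCGGGCCGGGGAUACUUCUGAAUGAUAAAGAUGUGAAGUGCAGGCAUGAAUCGUACGAGGA-3'

The mRNA has the sequence of the coding strand (reverse complement of the template) with T→U. Reverse complement of TCCTCGTACGATTCATGCCTGCACTTCACATCTTTATCATTCAGAAGTATCCCCGGCCCGGTCTGCGGCT is AGCCGCAGACCGGGCCGGGGATACTTCTGAATGATAAAGATGTGAAGTGCAGGCATGAATCGTACGAGGA; then T→U.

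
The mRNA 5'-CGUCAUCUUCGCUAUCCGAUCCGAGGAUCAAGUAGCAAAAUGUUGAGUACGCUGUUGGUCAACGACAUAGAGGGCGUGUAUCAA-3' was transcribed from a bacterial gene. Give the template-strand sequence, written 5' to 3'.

5′-TTGATACACGCCCTCTATGTCGTTGACCAACAGCGTACTCAACATTTTGCTACTTGATCCTCGGATCGGATAGCGAAGATGACG-3′

Replace U with T to get the coding DNA strand: CGTCATCTTCGCTATCCGATCCGAGGATCAAGTAGCAAAATGTTGAGTACGCTGTTGGTCAACGACATAGAGGGCGTGTATCAA. The template strand is its reverse complement (complement GCAGTAGAAGCGATAGGCTAGGCTCCTAGTTCATCGTTTTACAACTCATGCGACAACCAGTTGCTGTATCTCCCGCACATAGTT, then reverse).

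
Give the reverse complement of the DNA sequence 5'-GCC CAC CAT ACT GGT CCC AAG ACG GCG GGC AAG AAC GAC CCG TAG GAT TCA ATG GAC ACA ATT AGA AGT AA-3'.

Complement each base (A↔T, G↔C): CGGGTGGTATGACCAGGGTTCTGCCGCCCGTTCTTGCTGGGCATCCTAAGTTACCTGTGTTAATCTTCATT. Then reverse.

5′-TTACTTCTAATTGTGTCCATTGAATCCTACGGGTCGTTCTTGCCCGCCGTCTTGGGACCAGTATGGTGGGC-3′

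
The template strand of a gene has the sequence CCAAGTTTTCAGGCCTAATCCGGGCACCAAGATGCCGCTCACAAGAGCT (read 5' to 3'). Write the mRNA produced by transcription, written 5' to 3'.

The mRNA has the sequence of the coding strand (reverse complement of the template) with T→U. Reverse complement of CCAAGTTTTCAGGCCTAATCCGGGCACCAAGATGCCGCTCACAAGAGCT is AGCTCTTGTGAGCGGCATCTTGGTGCCCGGATTAGGCCTGAAAACTTGG; then T→U.

5'-AGCUCUUGUGAGCGGCAUCUUGGUGCCCGGAUUAGGCCUGAAAACUUGG-3'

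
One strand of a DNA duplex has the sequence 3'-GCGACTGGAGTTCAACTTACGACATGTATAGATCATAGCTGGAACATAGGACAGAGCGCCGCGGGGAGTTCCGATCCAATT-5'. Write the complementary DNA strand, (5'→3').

The strand is given 3'→5', so its complement runs 5'→3' in the same left-to-right order: pair each base A↔T, G↔C.

5'-CGCTGACCTCAAGTTGAATGCTGTACATATCTAGTATCGACCTTGTATCCTGTCTCGCGGCGCCCCTCAAGGCTAGGTTAA-3'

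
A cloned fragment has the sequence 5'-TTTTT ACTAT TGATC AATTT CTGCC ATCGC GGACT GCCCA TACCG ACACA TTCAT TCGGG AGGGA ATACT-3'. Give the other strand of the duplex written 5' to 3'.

5'-AGTATTCCCTCCCGAATGAATGTGTCGGTATGGGCAGTCCGCGATGGCAGAAATTGATCAATAGTAAAAA-3'

Pairing A↔T and G↔C gives AAAAATGATAACTAGTTAAAGACGGTAGCGCCTGACGGGTATGGCTGTGTAAGTAAGCCCTCCCTTATGA, running 3'→5'. Reverse for the 5'→3' convention.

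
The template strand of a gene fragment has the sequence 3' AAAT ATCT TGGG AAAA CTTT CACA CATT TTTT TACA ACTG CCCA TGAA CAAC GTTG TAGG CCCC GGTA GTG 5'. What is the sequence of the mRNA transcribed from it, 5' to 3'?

Reading the template 3'→5' as shown, RNA polymerase pairs each base (A→U, T→A, G↔C) to build mRNA 5'→3' directly.

5'-UUUAUAGAACCCUUUUGAAAGUGUGUAAAAAAAUGUUGACGGGUACUUGUUGCAACAUCCGGGGCCAUCAC-3'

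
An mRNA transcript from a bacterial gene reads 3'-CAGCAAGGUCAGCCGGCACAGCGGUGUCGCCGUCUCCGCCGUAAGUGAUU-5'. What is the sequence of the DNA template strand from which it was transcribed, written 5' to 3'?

5′-GTCGTTCCAGTCGGCCGTGTCGCCACAGCGGCAGAGGCGGCATTCACTAA-3′

Written 5'→3' the mRNA is UUAGUGAAUGCCGCCUCUGCCGCUGUGGCGACACGGCCGACUGGAACGAC, so the coding DNA strand is TTAGTGAATGCCGCCTCTGCCGCTGTGGCGACACGGCCGACTGGAACGAC. The template is its reverse complement.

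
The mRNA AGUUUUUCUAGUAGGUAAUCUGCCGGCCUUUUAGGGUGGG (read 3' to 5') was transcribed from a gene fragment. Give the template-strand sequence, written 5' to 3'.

Written 5'→3' the mRNA is GGGUGGGAUUUUCCGGCCGUCUAAUGGAUGAUCUUUUUGA, so the coding DNA strand is GGGTGGGATTTTCCGGCCGTCTAATGGATGATCTTTTTGA. The template is its reverse complement.

5'-TCAAAAAGATCATCCATTAGACGGCCGGAAAATCCCACCC-3'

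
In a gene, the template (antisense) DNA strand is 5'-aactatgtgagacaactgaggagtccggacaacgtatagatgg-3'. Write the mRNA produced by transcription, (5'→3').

5'-CCAUCUAUACGUUGUCCGGACUCCUCAGUUGUCUCACAUAGUU-3'

The mRNA has the sequence of the coding strand (reverse complement of the template) with T→U. Reverse complement of AACTATGTGAGACAACTGAGGAGTCCGGACAACGTATAGATGG is CCATCTATACGTTGTCCGGACTCCTCAGTTGTCTCACATAGTT; then T→U.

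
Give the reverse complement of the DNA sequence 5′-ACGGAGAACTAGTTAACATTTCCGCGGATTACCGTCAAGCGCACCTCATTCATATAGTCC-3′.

Complement each base (A↔T, G↔C): TGCCTCTTGATCAATTGTAAAGGCGCCTAATGGCAGTTCGCGTGGAGTAAGTATATCAGG. Then reverse.

5′-GGACTATATGAATGAGGTGCGCTTGACGGTAATCCGCGGAAATGTTAACTAGTTCTCCGT-3′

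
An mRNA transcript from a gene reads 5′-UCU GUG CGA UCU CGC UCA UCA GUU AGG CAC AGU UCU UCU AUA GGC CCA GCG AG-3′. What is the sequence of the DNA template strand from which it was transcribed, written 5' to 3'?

5′-CTCGCTGGGCCTATAGAAGAACTGTGCCTAACTGATGAGCGAGATCGCACAGA-3′

Replace U with T to get the coding DNA strand: TCTGTGCGATCTCGCTCATCAGTTAGGCACAGTTCTTCTATAGGCCCAGCGAG. The template strand is its reverse complement (complement AGACACGCTAGAGCGAGTAGTCAATCCGTGTCAAGAAGATATCCGGGTCGCTC, then reverse).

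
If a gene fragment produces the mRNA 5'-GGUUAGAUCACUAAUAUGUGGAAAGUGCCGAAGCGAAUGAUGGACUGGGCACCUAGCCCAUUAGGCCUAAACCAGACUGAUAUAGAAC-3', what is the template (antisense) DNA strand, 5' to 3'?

Replace U with T to get the coding DNA strand: GGTTAGATCACTAATATGTGGAAAGTGCCGAAGCGAATGATGGACTGGGCACCTAGCCCATTAGGCCTAAACCAGACTGATATAGAAC. The template strand is its reverse complement (complement CCAATCTAGTGATTATACACCTTTCACGGCTTCGCTTACTACCTGACCCGTGGATCGGGTAATCCGGATTTGGTCTGACTATATCTTG, then reverse).

5'-GTTCTATATCAGTCTGGTTTAGGCCTAATGGGCTAGGTGCCCAGTCCATCATTCGCTTCGGCACTTTCCACATATTAGTGATCTAACC-3'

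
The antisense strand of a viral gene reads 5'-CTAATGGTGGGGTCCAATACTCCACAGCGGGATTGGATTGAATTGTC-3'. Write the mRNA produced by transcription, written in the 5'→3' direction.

RNA polymerase reads the template 3'→5' and synthesizes mRNA 5'→3' by base-pairing (A→U, T→A, G↔C). The complement of the template is GATTACCACCCCAGGTTATGAGGTGTCGCCCTAACCTAACTTAACAG; antiparallel, so 5'→3' the coding strand is GACAATTCAATCCAATCCCGCTGTGGAGTATTGGACCCCACCATTAG. Replace T with U for the mRNA.

5'-GACAAUUCAAUCCAAUCCCGCUGUGGAGUAUUGGACCCCACCAUUAG-3'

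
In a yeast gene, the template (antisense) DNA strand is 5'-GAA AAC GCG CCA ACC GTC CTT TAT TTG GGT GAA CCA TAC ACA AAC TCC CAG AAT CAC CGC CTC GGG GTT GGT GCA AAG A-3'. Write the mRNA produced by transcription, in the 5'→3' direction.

5′-UCUUUGCACCAACCCCGAGGCGGUGAUUCUGGGAGUUUGUGUAUGGUUCACCCAAAUAAAGGACGGUUGGCGCGUUUUC-3′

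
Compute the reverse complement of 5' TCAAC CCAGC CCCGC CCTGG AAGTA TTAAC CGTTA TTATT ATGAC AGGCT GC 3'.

Complement each base (A↔T, G↔C): AGTTGGGTCGGGGCGGGACCTTCATAATTGGCAATAATAATACTGTCCGACG. Then reverse.

5'-GCAGCCTGTCATAATAATAACGGTTAATACTTCCAGGGCGGGGCTGGGTTGA-3'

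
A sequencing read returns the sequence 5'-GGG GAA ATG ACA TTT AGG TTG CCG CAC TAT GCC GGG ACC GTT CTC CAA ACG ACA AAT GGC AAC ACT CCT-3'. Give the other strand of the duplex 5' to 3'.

5'-AGGAGTGTTGCCATTTGTCGTTTGGAGAACGGTCCCGGCATAGTGCGGCAACCTAAATGTCATTTCCCC-3'

Pairing A↔T and G↔C gives CCCCTTTACTGTAAATCCAACGGCGTGATACGGCCCTGGCAAGAGGTTTGCTGTTTACCGTTGTGAGGA, running 3'→5'. Reverse for the 5'→3' convention.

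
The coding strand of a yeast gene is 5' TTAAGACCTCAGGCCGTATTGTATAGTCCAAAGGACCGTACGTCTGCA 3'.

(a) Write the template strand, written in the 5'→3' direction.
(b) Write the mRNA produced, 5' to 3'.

(a) 5′-TGCAGACGTACGGTCCTTTGGACTATACAATACGGCCTGAGGTCTTAA-3′
(b) 5'-UUAAGACCUCAGGCCGUAUUGUAUAGUCCAAAGGACCGUACGUCUGCA-3'

(a) The template strand is the reverse complement of the coding strand: complement AATTCTGGAGTCCGGCATAACATATCAGGTTTCCTGGCATGCAGACGT, then reverse.
(b) mRNA matches the coding strand with T→U.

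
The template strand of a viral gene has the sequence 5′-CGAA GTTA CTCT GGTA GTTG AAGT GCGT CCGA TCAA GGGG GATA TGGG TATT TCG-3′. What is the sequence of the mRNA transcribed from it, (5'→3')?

RNA polymerase reads the template 3'→5' and synthesizes mRNA 5'→3' by base-pairing (A→U, T→A, G↔C). The complement of the template is GCTTCAATGAGACCATCAACTTCACGCAGGCTAGTTCCCCCTATACCCATAAAGC; antiparallel, so 5'→3' the coding strand is CGAAATACCCATATCCCCCTTGATCGGACGCACTTCAACTACCAGAGTAACTTCG. Replace T with U for the mRNA.

5'-CGAAAUACCCAUAUCCCCCUUGAUCGGACGCACUUCAACUACCAGAGUAACUUCG-3'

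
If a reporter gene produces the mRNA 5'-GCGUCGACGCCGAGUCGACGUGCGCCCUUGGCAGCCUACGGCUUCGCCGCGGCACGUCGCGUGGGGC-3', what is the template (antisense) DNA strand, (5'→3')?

5'-GCCCCACGCGACGTGCCGCGGCGAAGCCGTAGGCTGCCAAGGGCGCACGTCGACTCGGCGTCGACGC-3'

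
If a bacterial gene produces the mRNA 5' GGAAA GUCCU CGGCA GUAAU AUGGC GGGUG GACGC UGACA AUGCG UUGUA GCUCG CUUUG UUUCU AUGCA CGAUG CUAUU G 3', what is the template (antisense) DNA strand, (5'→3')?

Replace U with T to get the coding DNA strand: GGAAAGTCCTCGGCAGTAATATGGCGGGTGGACGCTGACAATGCGTTGTAGCTCGCTTTGTTTCTATGCACGATGCTATTG. The template strand is its reverse complement (complement CCTTTCAGGAGCCGTCATTATACCGCCCACCTGCGACTGTTACGCAACATCGAGCGAAACAAAGATACGTGCTACGATAAC, then reverse).

5'-CAATAGCATCGTGCATAGAAACAAAGCGAGCTACAACGCATTGTCAGCGTCCACCCGCCATATTACTGCCGAGGACTTTCC-3'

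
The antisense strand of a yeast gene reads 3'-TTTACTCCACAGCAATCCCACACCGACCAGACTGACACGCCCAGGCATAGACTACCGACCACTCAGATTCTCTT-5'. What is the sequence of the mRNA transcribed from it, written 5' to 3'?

Reading the template 3'→5' as shown, RNA polymerase pairs each base (A→U, T→A, G↔C) to build mRNA 5'→3' directly.

5'-AAAUGAGGUGUCGUUAGGGUGUGGCUGGUCUGACUGUGCGGGUCCGUAUCUGAUGGCUGGUGAGUCUAAGAGAA-3'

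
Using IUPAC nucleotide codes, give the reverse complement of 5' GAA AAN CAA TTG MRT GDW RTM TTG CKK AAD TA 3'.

5′-TAHTTMMGCAAKAYWHCAYKCAATTGNTTTTC-3′

Standard pairs A↔T, G↔C; ambiguity codes pair R↔Y, M↔K, W↔W, D↔H, N↔N. Complement (CTTTTNGTTAACKYACHWYAKAACGMMTTHAT), then reverse for 5'→3'.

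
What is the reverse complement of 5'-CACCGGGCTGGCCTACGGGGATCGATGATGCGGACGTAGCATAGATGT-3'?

5'-ACATCTATGCTACGTCCGCATCATCGATCCCCGTAGGCCAGCCCGGTG-3'

Complement each base (A↔T, G↔C): GTGGCCCGACCGGATGCCCCTAGCTACTACGCCTGCATCGTATCTACA. Then reverse.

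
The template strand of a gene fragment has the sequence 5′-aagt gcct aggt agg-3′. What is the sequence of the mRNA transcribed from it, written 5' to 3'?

RNA polymerase reads the template 3'→5' and synthesizes mRNA 5'→3' by base-pairing (A→U, T→A, G↔C). The complement of the template is TTCACGGATCCATCC; antiparallel, so 5'→3' the coding strand is CCTACCTAGGCACTT. Replace T with U for the mRNA.

5′-CCUACCUAGGCACUU-3′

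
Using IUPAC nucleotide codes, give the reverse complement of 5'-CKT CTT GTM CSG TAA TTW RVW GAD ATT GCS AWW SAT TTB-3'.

5'-VAAATSWWTSGCAATHTCWBYWAATTACSGKACAAGAMG-3'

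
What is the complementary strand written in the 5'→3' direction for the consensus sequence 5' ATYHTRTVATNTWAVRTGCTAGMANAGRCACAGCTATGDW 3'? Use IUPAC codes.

5′-WHCATAGCTGTGYCTNTKCTAGCAYBTWANATBAYADRAT-3′

Standard pairs A↔T, G↔C; ambiguity codes pair R↔Y, M↔K, W↔W, D↔H, V↔B, N↔N. Complement (TARDAYABTANAWTBYACGATCKTNTCYGTGTCGATACHW), then reverse for 5'→3'.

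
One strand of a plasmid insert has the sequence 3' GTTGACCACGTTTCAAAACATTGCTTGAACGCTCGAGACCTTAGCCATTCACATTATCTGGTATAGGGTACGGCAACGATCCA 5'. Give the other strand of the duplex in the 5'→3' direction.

5'-CAACTGGTGCAAAGTTTTGTAACGAACTTGCGAGCTCTGGAATCGGTAAGTGTAATAGACCATATCCCATGCCGTTGCTAGGT-3'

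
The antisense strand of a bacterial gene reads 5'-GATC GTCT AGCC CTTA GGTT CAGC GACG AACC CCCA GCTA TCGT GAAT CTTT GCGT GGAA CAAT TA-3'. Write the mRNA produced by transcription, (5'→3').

5′-UAAUUGUUCCACGCAAAGAUUCACGAUAGCUGGGGGUUCGUCGCUGAACCUAAGGGCUAGACGAUC-3′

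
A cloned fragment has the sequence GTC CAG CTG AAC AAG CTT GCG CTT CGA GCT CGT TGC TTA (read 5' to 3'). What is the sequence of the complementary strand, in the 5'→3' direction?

Pairing A↔T and G↔C gives CAGGTCGACTTGTTCGAACGCGAAGCTCGAGCAACGAAT, running 3'→5'. Reverse for the 5'→3' convention.

5'-TAAGCAACGAGCTCGAAGCGCAAGCTTGTTCAGCTGGAC-3'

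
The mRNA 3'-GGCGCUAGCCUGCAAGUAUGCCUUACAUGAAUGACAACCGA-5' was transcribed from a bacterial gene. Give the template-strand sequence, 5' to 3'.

5'-CCGCGATCGGACGTTCATACGGAATGTACTTACTGTTGGCT-3'

Written 5'→3' the mRNA is AGCCAACAGUAAGUACAUUCCGUAUGAACGUCCGAUCGCGG, so the coding DNA strand is AGCCAACAGTAAGTACATTCCGTATGAACGTCCGATCGCGG. The template is its reverse complement.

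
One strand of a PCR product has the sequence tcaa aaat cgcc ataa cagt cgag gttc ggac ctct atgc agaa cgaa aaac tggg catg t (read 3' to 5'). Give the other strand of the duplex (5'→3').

5'-AGTTTTTAGCGGTATTGTCAGCTCCAAGCCTGGAGATACGTCTTGCTTTTTGACCCGTACA-3'

The strand is given 3'→5', so its complement runs 5'→3' in the same left-to-right order: pair each base A↔T, G↔C.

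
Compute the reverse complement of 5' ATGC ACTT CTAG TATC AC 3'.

5'-GTGATACTAGAAGTGCAT-3'

Reading the sequence 3'→5' and pairing each base (A↔T, G↔C) gives the reverse complement directly.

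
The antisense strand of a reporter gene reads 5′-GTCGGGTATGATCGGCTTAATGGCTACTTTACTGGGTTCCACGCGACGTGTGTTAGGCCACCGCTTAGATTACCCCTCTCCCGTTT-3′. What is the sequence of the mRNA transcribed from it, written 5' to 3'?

The mRNA has the sequence of the coding strand (reverse complement of the template) with T→U. Reverse complement of GTCGGGTATGATCGGCTTAATGGCTACTTTACTGGGTTCCACGCGACGTGTGTTAGGCCACCGCTTAGATTACCCCTCTCCCGTTT is AAACGGGAGAGGGGTAATCTAAGCGGTGGCCTAACACACGTCGCGTGGAACCCAGTAAAGTAGCCATTAAGCCGATCATACCCGAC; then T→U.

5′-AAACGGGAGAGGGGUAAUCUAAGCGGUGGCCUAACACACGUCGCGUGGAACCCAGUAAAGUAGCCAUUAAGCCGAUCAUACCCGAC-3′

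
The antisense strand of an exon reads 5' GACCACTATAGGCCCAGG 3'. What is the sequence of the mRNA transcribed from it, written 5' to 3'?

The mRNA has the sequence of the coding strand (reverse complement of the template) with T→U. Reverse complement of GACCACTATAGGCCCAGG is CCTGGGCCTATAGTGGTC; then T→U.

5′-CCUGGGCCUAUAGUGGUC-3′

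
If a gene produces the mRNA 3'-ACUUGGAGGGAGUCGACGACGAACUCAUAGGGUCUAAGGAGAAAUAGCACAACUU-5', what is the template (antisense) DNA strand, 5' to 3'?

5′-TGAACCTCCCTCAGCTGCTGCTTGAGTATCCCAGATTCCTCTTTATCGTGTTGAA-3′

Written 5'→3' the mRNA is UUCAACACGAUAAAGAGGAAUCUGGGAUACUCAAGCAGCAGCUGAGGGAGGUUCA, so the coding DNA strand is TTCAACACGATAAAGAGGAATCTGGGATACTCAAGCAGCAGCTGAGGGAGGTTCA. The template is its reverse complement.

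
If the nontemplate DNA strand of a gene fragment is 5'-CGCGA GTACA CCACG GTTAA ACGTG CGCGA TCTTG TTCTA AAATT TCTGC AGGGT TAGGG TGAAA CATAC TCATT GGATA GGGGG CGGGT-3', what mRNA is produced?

5'-CGCGAGUACACCACGGUUAAACGUGCGCGAUCUUGUUCUAAAAUUUCUGCAGGGUUAGGGUGAAACAUACUCAUUGGAUAGGGGGCGGGU-3'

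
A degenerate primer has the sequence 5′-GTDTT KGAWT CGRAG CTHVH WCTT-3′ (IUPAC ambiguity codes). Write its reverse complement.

5′-AAGWDBDAGCTYCGAWTCMAAHAC-3′

Standard pairs A↔T, G↔C; ambiguity codes pair R↔Y, K↔M, W↔W, D↔H, V↔B. Complement (CAHAAMCTWAGCYTCGADBDWGAA), then reverse for 5'→3'.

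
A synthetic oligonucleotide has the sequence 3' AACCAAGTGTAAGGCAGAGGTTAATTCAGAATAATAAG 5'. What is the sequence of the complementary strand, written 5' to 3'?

5′-TTGGTTCACATTCCGTCTCCAATTAAGTCTTATTATTC-3′

The strand is given 3'→5', so its complement runs 5'→3' in the same left-to-right order: pair each base A↔T, G↔C.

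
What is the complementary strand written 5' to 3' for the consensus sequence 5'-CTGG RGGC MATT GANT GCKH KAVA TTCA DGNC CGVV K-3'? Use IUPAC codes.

5′-MBBCGGNCHTGAATBTMDMGCANTCAATKGCCYCCAG-3′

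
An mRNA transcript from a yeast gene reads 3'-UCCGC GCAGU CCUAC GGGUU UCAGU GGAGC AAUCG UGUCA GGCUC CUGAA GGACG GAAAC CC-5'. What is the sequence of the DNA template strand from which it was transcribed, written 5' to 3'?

5'-AGGCGCGTCAGGATGCCCAAAGTCACCTCGTTAGCACAGTCCGAGGACTTCCTGCCTTTGGG-3'

Written 5'→3' the mRNA is CCCAAAGGCAGGAAGUCCUCGGACUGUGCUAACGAGGUGACUUUGGGCAUCCUGACGCGCCU, so the coding DNA strand is CCCAAAGGCAGGAAGTCCTCGGACTGTGCTAACGAGGTGACTTTGGGCATCCTGACGCGCCT. The template is its reverse complement.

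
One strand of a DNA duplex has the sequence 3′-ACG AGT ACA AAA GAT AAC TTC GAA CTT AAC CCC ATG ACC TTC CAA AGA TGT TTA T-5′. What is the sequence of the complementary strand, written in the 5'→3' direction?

5'-TGCTCATGTTTTCTATTGAAGCTTGAATTGGGGTACTGGAAGGTTTCTACAAATA-3'

The strand is given 3'→5', so its complement runs 5'→3' in the same left-to-right order: pair each base A↔T, G↔C.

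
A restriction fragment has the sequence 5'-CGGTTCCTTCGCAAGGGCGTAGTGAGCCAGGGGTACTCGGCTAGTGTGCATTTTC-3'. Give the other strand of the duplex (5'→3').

5'-GAAAATGCACACTAGCCGAGTACCCCTGGCTCACTACGCCCTTGCGAAGGAACCG-3'

Pairing A↔T and G↔C gives GCCAAGGAAGCGTTCCCGCATCACTCGGTCCCCATGAGCCGATCACACGTAAAAG, running 3'→5'. Reverse for the 5'→3' convention.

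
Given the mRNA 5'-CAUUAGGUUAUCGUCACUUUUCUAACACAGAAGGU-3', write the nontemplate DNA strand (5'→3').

The coding DNA strand has the same 5'→3' sequence as the mRNA with U replaced by T.

5′-CATTAGGTTATCGTCACTTTTCTAACACAGAAGGT-3′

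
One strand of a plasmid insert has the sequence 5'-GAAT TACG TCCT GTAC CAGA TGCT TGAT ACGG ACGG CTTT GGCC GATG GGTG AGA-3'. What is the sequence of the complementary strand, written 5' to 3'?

Pairing A↔T and G↔C gives CTTAATGCAGGACATGGTCTACGAACTATGCCTGCCGAAACCGGCTACCCACTCT, running 3'→5'. Reverse for the 5'→3' convention.

5′-TCTCACCCATCGGCCAAAGCCGTCCGTATCAAGCATCTGGTACAGGACGTAATTC-3′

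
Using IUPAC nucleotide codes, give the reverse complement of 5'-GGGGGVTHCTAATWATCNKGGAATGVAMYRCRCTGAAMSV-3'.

Standard pairs A↔T, G↔C; ambiguity codes pair R↔Y, M↔K, W↔W, S↔S, H↔D, V↔B, N↔N. Complement (CCCCCBADGATTAWTAGNMCCTTACBTKRYGYGACTTKSB), then reverse for 5'→3'.

5'-BSKTTCAGYGYRKTBCATTCCMNGATWATTAGDABCCCCC-3'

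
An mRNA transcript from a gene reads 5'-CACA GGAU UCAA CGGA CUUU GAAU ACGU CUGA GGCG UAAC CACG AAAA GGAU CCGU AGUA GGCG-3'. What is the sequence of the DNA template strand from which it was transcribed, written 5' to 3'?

Replace U with T to get the coding DNA strand: CACAGGATTCAACGGACTTTGAATACGTCTGAGGCGTAACCACGAAAAGGATCCGTAGTAGGCG. The template strand is its reverse complement (complement GTGTCCTAAGTTGCCTGAAACTTATGCAGACTCCGCATTGGTGCTTTTCCTAGGCATCATCCGC, then reverse).

5'-CGCCTACTACGGATCCTTTTCGTGGTTACGCCTCAGACGTATTCAAAGTCCGTTGAATCCTGTG-3'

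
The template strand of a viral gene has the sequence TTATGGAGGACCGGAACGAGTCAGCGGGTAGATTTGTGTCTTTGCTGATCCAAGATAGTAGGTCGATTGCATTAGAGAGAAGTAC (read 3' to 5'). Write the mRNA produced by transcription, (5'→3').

Reading the template 3'→5' as shown, RNA polymerase pairs each base (A→U, T→A, G↔C) to build mRNA 5'→3' directly.

5′-AAUACCUCCUGGCCUUGCUCAGUCGCCCAUCUAAACACAGAAACGACUAGGUUCUAUCAUCCAGCUAACGUAAUCUCUCUUCAUG-3′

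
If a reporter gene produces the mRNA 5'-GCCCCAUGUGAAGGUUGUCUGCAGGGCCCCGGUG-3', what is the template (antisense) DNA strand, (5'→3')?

5'-CACCGGGGCCCTGCAGACAACCTTCACATGGGGC-3'

Replace U with T to get the coding DNA strand: GCCCCATGTGAAGGTTGTCTGCAGGGCCCCGGTG. The template strand is its reverse complement (complement CGGGGTACACTTCCAACAGACGTCCCGGGGCCAC, then reverse).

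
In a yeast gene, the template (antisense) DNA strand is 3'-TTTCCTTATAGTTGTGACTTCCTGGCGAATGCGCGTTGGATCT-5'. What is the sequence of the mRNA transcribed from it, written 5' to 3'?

Reading the template 3'→5' as shown, RNA polymerase pairs each base (A→U, T→A, G↔C) to build mRNA 5'→3' directly.

5'-AAAGGAAUAUCAACACUGAAGGACCGCUUACGCGCAACCUAGA-3'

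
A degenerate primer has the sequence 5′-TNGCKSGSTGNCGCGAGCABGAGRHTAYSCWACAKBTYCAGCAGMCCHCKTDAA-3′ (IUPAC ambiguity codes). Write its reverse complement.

5'-TTHAMGDGGKCTGCTGRAVMTGTWGSRTADYCTCVTGCTCGCGNCASCSMGCNA-3'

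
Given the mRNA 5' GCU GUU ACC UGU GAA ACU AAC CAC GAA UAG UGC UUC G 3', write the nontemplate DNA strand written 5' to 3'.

5′-GCTGTTACCTGTGAAACTAACCACGAATAGTGCTTCG-3′

The coding DNA strand has the same 5'→3' sequence as the mRNA with U replaced by T.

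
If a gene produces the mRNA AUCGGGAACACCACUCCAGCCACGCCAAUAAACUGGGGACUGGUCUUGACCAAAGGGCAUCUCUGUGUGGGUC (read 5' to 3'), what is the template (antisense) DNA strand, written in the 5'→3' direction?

5′-GACCCACACAGAGATGCCCTTTGGTCAAGACCAGTCCCCAGTTTATTGGCGTGGCTGGAGTGGTGTTCCCGAT-3′

Replace U with T to get the coding DNA strand: ATCGGGAACACCACTCCAGCCACGCCAATAAACTGGGGACTGGTCTTGACCAAAGGGCATCTCTGTGTGGGTC. The template strand is its reverse complement (complement TAGCCCTTGTGGTGAGGTCGGTGCGGTTATTTGACCCCTGACCAGAACTGGTTTCCCGTAGAGACACACCCAG, then reverse).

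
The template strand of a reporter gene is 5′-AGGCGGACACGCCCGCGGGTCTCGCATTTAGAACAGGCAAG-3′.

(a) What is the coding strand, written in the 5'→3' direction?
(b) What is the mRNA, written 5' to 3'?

(a) 5'-CTTGCCTGTTCTAAATGCGAGACCCGCGGGCGTGTCCGCCT-3'
(b) 5'-CUUGCCUGUUCUAAAUGCGAGACCCGCGGGCGUGUCCGCCU-3'

(a) The coding strand is the reverse complement of the template: complement TCCGCCTGTGCGGGCGCCCAGAGCGTAAATCTTGTCCGTTC, then reverse.
(b) mRNA has the coding-strand sequence with T→U.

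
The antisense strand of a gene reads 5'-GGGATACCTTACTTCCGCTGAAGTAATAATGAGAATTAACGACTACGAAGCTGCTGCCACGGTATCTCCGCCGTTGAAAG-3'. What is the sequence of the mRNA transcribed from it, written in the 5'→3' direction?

The mRNA has the sequence of the coding strand (reverse complement of the template) with T→U. Reverse complement of GGGATACCTTACTTCCGCTGAAGTAATAATGAGAATTAACGACTACGAAGCTGCTGCCACGGTATCTCCGCCGTTGAAAG is CTTTCAACGGCGGAGATACCGTGGCAGCAGCTTCGTAGTCGTTAATTCTCATTATTACTTCAGCGGAAGTAAGGTATCCC; then T→U.

5'-CUUUCAACGGCGGAGAUACCGUGGCAGCAGCUUCGUAGUCGUUAAUUCUCAUUAUUACUUCAGCGGAAGUAAGGUAUCCC-3'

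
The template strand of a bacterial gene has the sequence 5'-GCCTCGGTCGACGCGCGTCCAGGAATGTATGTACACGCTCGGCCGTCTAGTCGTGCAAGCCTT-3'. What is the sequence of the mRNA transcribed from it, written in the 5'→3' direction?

5'-AAGGCUUGCACGACUAGACGGCCGAGCGUGUACAUACAUUCCUGGACGCGCGUCGACCGAGGC-3'

The mRNA has the sequence of the coding strand (reverse complement of the template) with T→U. Reverse complement of GCCTCGGTCGACGCGCGTCCAGGAATGTATGTACACGCTCGGCCGTCTAGTCGTGCAAGCCTT is AAGGCTTGCACGACTAGACGGCCGAGCGTGTACATACATTCCTGGACGCGCGTCGACCGAGGC; then T→U.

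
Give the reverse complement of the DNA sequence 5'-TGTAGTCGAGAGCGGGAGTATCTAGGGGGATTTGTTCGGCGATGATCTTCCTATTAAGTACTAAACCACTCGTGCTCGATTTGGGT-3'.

Complement each base (A↔T, G↔C): ACATCAGCTCTCGCCCTCATAGATCCCCCTAAACAAGCCGCTACTAGAAGGATAATTCATGATTTGGTGAGCACGAGCTAAACCCA. Then reverse.

5'-ACCCAAATCGAGCACGAGTGGTTTAGTACTTAATAGGAAGATCATCGCCGAACAAATCCCCCTAGATACTCCCGCTCTCGACTACA-3'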